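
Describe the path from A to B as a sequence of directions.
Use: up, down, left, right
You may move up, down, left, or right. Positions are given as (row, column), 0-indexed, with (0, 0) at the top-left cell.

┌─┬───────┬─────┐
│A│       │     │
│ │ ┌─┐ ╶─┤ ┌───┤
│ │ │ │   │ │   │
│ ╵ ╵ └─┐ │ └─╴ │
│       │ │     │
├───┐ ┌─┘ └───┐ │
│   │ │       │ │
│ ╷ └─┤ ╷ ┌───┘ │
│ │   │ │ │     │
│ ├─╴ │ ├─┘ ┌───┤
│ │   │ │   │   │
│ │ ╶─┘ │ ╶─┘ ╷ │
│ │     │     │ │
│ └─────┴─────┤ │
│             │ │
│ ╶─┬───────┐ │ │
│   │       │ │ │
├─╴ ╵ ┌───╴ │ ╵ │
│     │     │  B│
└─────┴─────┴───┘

Finding the path and converting it to directions:
Path through cells: (0,0) → (1,0) → (2,0) → (2,1) → (1,1) → (0,1) → (0,2) → (0,3) → (1,3) → (1,4) → (2,4) → (3,4) → (3,3) → (4,3) → (5,3) → (6,3) → (6,2) → (6,1) → (5,1) → (5,2) → (4,2) → (4,1) → (3,1) → (3,0) → (4,0) → (5,0) → (6,0) → (7,0) → (7,1) → (7,2) → (7,3) → (7,4) → (7,5) → (7,6) → (8,6) → (9,6) → (9,7)
Directions: down, down, right, up, up, right, right, down, right, down, down, left, down, down, down, left, left, up, right, up, left, up, left, down, down, down, down, right, right, right, right, right, right, down, down, right

Solution:

┌─┬───────┬─────┐
│A│↱ → ↓  │     │
│ │ ┌─┐ ╶─┤ ┌───┤
│↓│↑│ │↳ ↓│ │   │
│ ╵ ╵ └─┐ │ └─╴ │
│↳ ↑    │↓│     │
├───┐ ┌─┘ └───┐ │
│↓ ↰│ │↓ ↲    │ │
│ ╷ └─┤ ╷ ┌───┘ │
│↓│↑ ↰│↓│ │     │
│ ├─╴ │ ├─┘ ┌───┤
│↓│↱ ↑│↓│   │   │
│ │ ╶─┘ │ ╶─┘ ╷ │
│↓│↑ ← ↲│     │ │
│ └─────┴─────┤ │
│↳ → → → → → ↓│ │
│ ╶─┬───────┐ │ │
│   │       │↓│ │
├─╴ ╵ ┌───╴ │ ╵ │
│     │     │↳ B│
└─────┴─────┴───┘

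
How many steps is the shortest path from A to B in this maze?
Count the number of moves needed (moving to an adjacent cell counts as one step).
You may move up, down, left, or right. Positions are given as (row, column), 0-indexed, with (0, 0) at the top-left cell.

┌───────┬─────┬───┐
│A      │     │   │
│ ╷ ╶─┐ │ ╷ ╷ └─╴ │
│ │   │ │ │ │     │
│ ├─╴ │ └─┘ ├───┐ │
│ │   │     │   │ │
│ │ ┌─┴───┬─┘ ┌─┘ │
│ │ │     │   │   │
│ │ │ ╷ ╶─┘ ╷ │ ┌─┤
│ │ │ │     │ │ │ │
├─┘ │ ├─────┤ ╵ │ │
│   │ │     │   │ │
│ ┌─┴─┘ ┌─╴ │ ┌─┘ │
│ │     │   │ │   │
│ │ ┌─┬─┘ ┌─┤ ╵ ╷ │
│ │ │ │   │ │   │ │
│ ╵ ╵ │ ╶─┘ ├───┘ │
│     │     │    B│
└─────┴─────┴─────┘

Using BFS to find shortest path:
Start: (0, 0), End: (8, 8)
Path found:
(0,0) → (0,1) → (0,2) → (0,3) → (1,3) → (2,3) → (2,4) → (2,5) → (1,5) → (0,5) → (0,6) → (1,6) → (1,7) → (1,8) → (2,8) → (3,8) → (3,7) → (4,7) → (5,7) → (5,6) → (6,6) → (7,6) → (7,7) → (6,7) → (6,8) → (7,8) → (8,8)
Number of steps: 26

Solution:

┌───────┬─────┬───┐
│A → → ↓│  ↱ ↓│   │
│ ╷ ╶─┐ │ ╷ ╷ └─╴ │
│ │   │↓│ │↑│↳ → ↓│
│ ├─╴ │ └─┘ ├───┐ │
│ │   │↳ → ↑│   │↓│
│ │ ┌─┴───┬─┘ ┌─┘ │
│ │ │     │   │↓ ↲│
│ │ │ ╷ ╶─┘ ╷ │ ┌─┤
│ │ │ │     │ │↓│ │
├─┘ │ ├─────┤ ╵ │ │
│   │ │     │↓ ↲│ │
│ ┌─┴─┘ ┌─╴ │ ┌─┘ │
│ │     │   │↓│↱ ↓│
│ │ ┌─┬─┘ ┌─┤ ╵ ╷ │
│ │ │ │   │ │↳ ↑│↓│
│ ╵ ╵ │ ╶─┘ ├───┘ │
│     │     │    B│
└─────┴─────┴─────┘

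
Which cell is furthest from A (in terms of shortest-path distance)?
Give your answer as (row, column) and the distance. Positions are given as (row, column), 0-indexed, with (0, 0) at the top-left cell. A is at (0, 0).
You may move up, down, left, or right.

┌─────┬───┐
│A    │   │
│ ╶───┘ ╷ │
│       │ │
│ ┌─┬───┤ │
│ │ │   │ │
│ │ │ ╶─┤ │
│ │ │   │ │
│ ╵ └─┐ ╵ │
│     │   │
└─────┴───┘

Computing BFS distances from A to all cells:
Furthest cell: (2, 3)
Distance: 15 steps

Path from A to the furthest cell:

┌─────┬───┐
│A    │↱ ↓│
│ ╶───┘ ╷ │
│↳ → → ↑│↓│
│ ┌─┬───┤ │
│ │ │↱ B│↓│
│ │ │ ╶─┤ │
│ │ │↑ ↰│↓│
│ ╵ └─┐ ╵ │
│     │↑ ↲│
└─────┴───┘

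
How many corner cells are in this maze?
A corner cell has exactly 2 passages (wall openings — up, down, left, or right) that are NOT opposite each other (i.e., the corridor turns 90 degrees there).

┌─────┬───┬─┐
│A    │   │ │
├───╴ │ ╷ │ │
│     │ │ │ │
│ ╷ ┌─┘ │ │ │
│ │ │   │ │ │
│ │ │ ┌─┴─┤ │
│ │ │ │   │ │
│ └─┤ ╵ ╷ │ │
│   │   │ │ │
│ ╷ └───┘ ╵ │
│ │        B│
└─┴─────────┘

Counting corner cells (2 non-opposite passages):
Total corners: 14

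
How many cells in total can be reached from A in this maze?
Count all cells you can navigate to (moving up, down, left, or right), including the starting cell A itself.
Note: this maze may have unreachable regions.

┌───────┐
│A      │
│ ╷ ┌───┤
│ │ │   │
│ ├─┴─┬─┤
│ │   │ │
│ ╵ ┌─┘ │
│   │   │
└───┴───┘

Using BFS/flood-fill to find all reachable cells from A:
Maze size: 4 × 4 = 16 total cells
5 cell(s) are walled off and cannot be reached from A.
Reachable cells: 11

Reachable region (· marks reachable cells):

┌───────┐
│A · · ·│
│ ╷ ┌───┤
│·│·│   │
│ ├─┴─┬─┤
│·│· ·│ │
│ ╵ ┌─┘ │
│· ·│   │
└───┴───┘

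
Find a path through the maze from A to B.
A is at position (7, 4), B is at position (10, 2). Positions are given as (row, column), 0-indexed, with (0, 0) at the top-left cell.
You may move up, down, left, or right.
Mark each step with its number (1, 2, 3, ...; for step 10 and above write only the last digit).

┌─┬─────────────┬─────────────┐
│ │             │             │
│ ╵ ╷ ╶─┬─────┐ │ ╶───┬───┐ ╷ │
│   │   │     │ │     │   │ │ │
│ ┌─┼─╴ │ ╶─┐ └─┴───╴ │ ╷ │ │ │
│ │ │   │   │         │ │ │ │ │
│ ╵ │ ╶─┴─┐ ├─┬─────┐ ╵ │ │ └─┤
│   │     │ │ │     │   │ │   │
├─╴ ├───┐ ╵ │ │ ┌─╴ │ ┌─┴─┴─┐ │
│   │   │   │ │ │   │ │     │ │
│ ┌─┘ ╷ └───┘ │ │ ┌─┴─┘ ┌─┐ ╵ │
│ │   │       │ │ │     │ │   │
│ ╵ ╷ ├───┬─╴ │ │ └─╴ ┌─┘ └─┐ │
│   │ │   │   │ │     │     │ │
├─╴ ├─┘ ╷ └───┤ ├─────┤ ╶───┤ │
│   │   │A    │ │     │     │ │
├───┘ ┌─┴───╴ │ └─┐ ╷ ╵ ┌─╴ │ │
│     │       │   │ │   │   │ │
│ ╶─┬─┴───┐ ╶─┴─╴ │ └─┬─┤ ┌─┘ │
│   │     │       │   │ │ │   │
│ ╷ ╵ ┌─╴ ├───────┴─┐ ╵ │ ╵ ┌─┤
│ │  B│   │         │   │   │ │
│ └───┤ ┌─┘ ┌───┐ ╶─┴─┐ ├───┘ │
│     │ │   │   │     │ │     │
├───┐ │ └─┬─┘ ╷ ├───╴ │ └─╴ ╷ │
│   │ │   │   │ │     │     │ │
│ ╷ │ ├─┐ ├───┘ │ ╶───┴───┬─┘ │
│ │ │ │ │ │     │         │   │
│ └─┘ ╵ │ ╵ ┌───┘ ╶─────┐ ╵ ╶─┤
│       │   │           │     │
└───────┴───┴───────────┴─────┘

Finding the shortest path from (7, 4) to (10, 2):
Path length: 11 steps
Directions: up → left → down → left → down → left → left → down → right → down → right

Solution:

┌─┬─────────────┬─────────────┐
│ │             │             │
│ ╵ ╷ ╶─┬─────┐ │ ╶───┬───┐ ╷ │
│   │   │     │ │     │   │ │ │
│ ┌─┼─╴ │ ╶─┐ └─┴───╴ │ ╷ │ │ │
│ │ │   │   │         │ │ │ │ │
│ ╵ │ ╶─┴─┐ ├─┬─────┐ ╵ │ │ └─┤
│   │     │ │ │     │   │ │   │
├─╴ ├───┐ ╵ │ │ ┌─╴ │ ┌─┴─┴─┐ │
│   │   │   │ │ │   │ │     │ │
│ ┌─┘ ╷ └───┘ │ │ ┌─┴─┘ ┌─┐ ╵ │
│ │   │       │ │ │     │ │   │
│ ╵ ╷ ├───┬─╴ │ │ └─╴ ┌─┘ └─┐ │
│   │ │2 1│   │ │     │     │ │
├─╴ ├─┘ ╷ └───┤ ├─────┤ ╶───┤ │
│   │4 3│A    │ │     │     │ │
├───┘ ┌─┴───╴ │ └─┐ ╷ ╵ ┌─╴ │ │
│7 6 5│       │   │ │   │   │ │
│ ╶─┬─┴───┐ ╶─┴─╴ │ └─┬─┤ ┌─┘ │
│8 9│     │       │   │ │ │   │
│ ╷ ╵ ┌─╴ ├───────┴─┐ ╵ │ ╵ ┌─┤
│ │0 B│   │         │   │   │ │
│ └───┤ ┌─┘ ┌───┐ ╶─┴─┐ ├───┘ │
│     │ │   │   │     │ │     │
├───┐ │ └─┬─┘ ╷ ├───╴ │ └─╴ ╷ │
│   │ │   │   │ │     │     │ │
│ ╷ │ ├─┐ ├───┘ │ ╶───┴───┬─┘ │
│ │ │ │ │ │     │         │   │
│ └─┘ ╵ │ ╵ ┌───┘ ╶─────┐ ╵ ╶─┤
│       │   │           │     │
└───────┴───┴───────────┴─────┘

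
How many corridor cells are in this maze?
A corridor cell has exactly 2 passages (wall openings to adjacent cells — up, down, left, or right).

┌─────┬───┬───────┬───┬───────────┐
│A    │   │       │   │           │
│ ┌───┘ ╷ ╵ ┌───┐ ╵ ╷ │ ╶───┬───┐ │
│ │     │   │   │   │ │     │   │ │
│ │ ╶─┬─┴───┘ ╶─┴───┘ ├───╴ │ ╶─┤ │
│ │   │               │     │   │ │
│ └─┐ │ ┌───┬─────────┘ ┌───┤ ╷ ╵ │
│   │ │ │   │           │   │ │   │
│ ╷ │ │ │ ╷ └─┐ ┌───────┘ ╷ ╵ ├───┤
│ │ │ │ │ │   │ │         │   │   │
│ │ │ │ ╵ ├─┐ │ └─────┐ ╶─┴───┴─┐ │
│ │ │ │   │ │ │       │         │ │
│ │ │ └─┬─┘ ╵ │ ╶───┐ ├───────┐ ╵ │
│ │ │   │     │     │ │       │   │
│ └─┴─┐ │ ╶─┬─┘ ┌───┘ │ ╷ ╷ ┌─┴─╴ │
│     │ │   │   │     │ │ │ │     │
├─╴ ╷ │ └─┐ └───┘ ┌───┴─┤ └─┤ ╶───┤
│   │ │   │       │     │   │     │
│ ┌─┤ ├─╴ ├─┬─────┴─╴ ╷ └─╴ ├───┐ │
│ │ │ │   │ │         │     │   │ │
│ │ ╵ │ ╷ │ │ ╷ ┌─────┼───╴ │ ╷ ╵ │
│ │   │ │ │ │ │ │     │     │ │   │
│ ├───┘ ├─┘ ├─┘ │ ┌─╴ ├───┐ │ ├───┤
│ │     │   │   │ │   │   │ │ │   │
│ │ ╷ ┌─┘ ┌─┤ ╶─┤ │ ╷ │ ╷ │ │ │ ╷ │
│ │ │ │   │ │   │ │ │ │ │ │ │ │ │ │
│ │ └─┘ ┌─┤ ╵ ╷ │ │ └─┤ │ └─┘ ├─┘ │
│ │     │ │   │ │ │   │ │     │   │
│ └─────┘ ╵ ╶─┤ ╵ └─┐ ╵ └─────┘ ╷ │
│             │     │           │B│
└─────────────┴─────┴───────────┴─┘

Counting cells with exactly 2 passages:
Total corridor cells: 201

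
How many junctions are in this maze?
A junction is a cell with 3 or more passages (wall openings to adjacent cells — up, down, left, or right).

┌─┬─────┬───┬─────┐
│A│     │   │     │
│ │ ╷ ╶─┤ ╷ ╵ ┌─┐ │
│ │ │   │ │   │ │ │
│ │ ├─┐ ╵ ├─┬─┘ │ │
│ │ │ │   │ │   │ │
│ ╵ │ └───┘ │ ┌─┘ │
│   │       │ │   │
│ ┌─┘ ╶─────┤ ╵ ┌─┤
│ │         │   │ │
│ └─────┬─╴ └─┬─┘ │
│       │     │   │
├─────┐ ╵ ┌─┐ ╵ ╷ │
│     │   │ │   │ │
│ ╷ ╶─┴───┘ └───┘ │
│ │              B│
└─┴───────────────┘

Checking each cell for number of passages:

Junctions found (3+ passages):
  (0, 2): 3 passages
  (3, 0): 3 passages
  (3, 2): 3 passages
  (4, 2): 3 passages
  (5, 5): 3 passages
  (5, 8): 3 passages
  (6, 1): 3 passages
  (7, 5): 3 passages
Total junctions: 8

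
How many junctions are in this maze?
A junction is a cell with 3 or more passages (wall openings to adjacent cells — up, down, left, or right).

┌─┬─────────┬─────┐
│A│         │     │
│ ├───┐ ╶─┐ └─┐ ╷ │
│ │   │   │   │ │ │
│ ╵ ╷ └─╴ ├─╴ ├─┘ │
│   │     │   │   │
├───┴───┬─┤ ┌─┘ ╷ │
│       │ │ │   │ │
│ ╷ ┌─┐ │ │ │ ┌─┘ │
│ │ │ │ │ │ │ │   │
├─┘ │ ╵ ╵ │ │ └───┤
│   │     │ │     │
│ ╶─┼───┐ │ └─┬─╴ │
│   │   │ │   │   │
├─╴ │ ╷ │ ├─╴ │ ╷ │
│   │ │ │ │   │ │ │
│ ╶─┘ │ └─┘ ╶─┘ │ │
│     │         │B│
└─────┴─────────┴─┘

Checking each cell for number of passages:

Junctions found (3+ passages):
  (0, 3): 3 passages
  (0, 7): 3 passages
  (2, 8): 3 passages
  (3, 1): 3 passages
  (5, 3): 3 passages
  (5, 4): 3 passages
  (6, 8): 3 passages
  (8, 5): 3 passages
Total junctions: 8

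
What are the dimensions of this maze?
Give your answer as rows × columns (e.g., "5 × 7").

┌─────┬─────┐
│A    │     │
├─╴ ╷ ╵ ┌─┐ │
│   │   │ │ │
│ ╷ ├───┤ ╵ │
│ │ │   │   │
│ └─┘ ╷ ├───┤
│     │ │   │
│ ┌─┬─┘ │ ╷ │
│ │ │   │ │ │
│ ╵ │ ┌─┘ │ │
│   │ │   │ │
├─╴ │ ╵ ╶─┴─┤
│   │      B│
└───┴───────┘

Counting the maze dimensions:
Rows (vertical): 7
Columns (horizontal): 6
Dimensions: 7 × 6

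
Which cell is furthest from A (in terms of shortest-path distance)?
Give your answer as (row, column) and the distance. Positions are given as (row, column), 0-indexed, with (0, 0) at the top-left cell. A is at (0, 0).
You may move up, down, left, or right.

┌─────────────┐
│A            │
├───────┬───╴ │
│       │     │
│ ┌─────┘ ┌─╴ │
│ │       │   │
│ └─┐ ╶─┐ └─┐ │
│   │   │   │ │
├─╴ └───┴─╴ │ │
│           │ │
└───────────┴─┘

Computing BFS distances from A to all cells:
Furthest cell: (1, 3)
Distance: 24 steps

Path from A to the furthest cell:

┌─────────────┐
│A → → → → → ↓│
├───────┬───╴ │
│↱ → → B│↓ ← ↲│
│ ┌─────┘ ┌─╴ │
│↑│      ↓│   │
│ └─┐ ╶─┐ └─┐ │
│↑ ↰│   │↳ ↓│ │
├─╴ └───┴─╴ │ │
│  ↑ ← ← ← ↲│ │
└───────────┴─┘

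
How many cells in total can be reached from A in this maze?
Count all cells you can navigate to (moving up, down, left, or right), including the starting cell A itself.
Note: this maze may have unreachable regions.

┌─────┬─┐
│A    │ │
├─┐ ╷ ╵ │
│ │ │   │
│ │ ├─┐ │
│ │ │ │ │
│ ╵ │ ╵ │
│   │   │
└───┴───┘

Using BFS/flood-fill to find all reachable cells from A:
Maze size: 4 × 4 = 16 total cells
All cells are reachable — the maze is fully connected.
Reachable cells: 16

Reachable region (· marks reachable cells):

┌─────┬─┐
│A · ·│·│
├─┐ ╷ ╵ │
│·│·│· ·│
│ │ ├─┐ │
│·│·│·│·│
│ ╵ │ ╵ │
│· ·│· ·│
└───┴───┘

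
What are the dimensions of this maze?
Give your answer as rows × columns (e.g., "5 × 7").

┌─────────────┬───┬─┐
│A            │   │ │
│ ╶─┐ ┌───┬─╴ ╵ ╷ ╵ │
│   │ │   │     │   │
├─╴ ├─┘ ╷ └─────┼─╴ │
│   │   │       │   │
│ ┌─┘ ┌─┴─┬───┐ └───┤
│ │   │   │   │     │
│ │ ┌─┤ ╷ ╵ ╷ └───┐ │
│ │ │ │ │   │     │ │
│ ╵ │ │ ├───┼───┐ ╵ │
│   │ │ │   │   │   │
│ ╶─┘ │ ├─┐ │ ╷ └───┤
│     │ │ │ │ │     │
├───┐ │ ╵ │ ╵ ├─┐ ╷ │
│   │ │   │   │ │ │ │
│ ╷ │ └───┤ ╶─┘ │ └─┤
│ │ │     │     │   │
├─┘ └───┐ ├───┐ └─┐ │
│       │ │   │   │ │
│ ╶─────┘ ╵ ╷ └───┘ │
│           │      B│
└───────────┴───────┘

Counting the maze dimensions:
Rows (vertical): 11
Columns (horizontal): 10
Dimensions: 11 × 10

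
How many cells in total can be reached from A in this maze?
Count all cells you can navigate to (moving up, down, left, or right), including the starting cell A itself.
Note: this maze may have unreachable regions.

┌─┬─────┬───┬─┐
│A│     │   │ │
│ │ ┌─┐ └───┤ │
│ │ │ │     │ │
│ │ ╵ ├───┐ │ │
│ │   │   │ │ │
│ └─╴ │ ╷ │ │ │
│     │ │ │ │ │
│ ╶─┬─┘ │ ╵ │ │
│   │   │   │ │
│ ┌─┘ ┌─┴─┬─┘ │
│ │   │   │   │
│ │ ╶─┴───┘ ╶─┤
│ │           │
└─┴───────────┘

Using BFS/flood-fill to find all reachable cells from A:
Maze size: 7 × 7 = 49 total cells
4 cell(s) are walled off and cannot be reached from A.
Reachable cells: 45

Reachable region (· marks reachable cells):

┌─┬─────┬───┬─┐
│A│· · ·│   │·│
│ │ ┌─┐ └───┤ │
│·│·│·│· · ·│·│
│ │ ╵ ├───┐ │ │
│·│· ·│· ·│·│·│
│ └─╴ │ ╷ │ │ │
│· · ·│·│·│·│·│
│ ╶─┬─┘ │ ╵ │ │
│· ·│· ·│· ·│·│
│ ┌─┘ ┌─┴─┬─┘ │
│·│· ·│   │· ·│
│ │ ╶─┴───┘ ╶─┤
│·│· · · · · ·│
└─┴───────────┘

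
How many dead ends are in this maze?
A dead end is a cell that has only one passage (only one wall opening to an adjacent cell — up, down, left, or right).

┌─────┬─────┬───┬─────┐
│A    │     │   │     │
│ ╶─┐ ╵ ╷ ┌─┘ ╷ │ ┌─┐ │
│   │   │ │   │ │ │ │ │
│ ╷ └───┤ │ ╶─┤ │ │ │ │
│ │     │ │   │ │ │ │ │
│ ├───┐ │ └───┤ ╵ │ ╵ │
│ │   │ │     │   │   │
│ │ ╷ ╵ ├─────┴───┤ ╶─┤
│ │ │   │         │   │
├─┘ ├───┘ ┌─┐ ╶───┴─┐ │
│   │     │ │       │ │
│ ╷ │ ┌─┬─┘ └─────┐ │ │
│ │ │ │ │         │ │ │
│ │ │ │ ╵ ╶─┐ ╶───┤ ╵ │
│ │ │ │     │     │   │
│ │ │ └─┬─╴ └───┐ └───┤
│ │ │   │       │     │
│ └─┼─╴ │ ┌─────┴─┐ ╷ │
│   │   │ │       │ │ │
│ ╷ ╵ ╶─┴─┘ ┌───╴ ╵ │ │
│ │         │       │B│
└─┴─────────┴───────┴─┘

Checking each cell for number of passages:

Dead ends found at positions:
  (0, 5)
  (1, 9)
  (2, 6)
  (3, 6)
  (4, 0)
  (4, 8)
  (5, 5)
  (6, 3)
  (6, 8)
  (8, 1)
  (8, 7)
  (9, 4)
  (10, 0)
  (10, 6)
  (10, 10)
Total dead ends: 15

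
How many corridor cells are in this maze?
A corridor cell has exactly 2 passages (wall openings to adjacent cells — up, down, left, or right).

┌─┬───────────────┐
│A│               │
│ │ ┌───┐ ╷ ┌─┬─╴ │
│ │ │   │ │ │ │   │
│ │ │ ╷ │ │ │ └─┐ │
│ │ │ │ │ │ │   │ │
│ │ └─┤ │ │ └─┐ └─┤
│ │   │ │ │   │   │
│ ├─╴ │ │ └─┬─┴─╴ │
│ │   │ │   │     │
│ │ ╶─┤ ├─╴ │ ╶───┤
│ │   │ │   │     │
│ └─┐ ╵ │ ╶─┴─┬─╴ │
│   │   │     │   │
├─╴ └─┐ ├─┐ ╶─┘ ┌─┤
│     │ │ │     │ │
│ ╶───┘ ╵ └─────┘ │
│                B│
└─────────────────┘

Counting cells with exactly 2 passages:
Total corridor cells: 63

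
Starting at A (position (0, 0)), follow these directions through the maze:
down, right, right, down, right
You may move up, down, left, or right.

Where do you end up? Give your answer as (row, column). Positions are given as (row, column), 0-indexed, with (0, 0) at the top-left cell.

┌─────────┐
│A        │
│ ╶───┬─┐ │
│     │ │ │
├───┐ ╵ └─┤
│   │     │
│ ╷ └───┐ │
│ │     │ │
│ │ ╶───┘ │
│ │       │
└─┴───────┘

Following directions step by step:
Start: (0, 0)
  down: (0, 0) → (1, 0)
  right: (1, 0) → (1, 1)
  right: (1, 1) → (1, 2)
  down: (1, 2) → (2, 2)
  right: (2, 2) → (2, 3)
Final position: (2, 3)

Path taken:

┌─────────┐
│A        │
│ ╶───┬─┐ │
│↳ → ↓│ │ │
├───┐ ╵ └─┤
│   │↳ B  │
│ ╷ └───┐ │
│ │     │ │
│ │ ╶───┘ │
│ │       │
└─┴───────┘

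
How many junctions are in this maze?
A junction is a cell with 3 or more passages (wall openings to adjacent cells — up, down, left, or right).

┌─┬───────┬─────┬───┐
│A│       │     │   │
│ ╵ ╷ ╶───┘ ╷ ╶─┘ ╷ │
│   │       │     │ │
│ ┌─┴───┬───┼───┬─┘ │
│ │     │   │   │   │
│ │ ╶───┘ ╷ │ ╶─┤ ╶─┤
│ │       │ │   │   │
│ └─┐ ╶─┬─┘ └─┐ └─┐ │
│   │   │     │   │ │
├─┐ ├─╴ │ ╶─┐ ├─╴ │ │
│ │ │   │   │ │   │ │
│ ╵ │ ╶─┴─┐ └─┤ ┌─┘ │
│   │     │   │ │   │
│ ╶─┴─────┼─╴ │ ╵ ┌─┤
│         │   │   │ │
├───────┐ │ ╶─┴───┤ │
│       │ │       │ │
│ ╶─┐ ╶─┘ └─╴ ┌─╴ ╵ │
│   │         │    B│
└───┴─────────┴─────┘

Checking each cell for number of passages:

Junctions found (3+ passages):
  (0, 2): 3 passages
  (0, 6): 3 passages
  (1, 0): 3 passages
  (3, 2): 3 passages
  (4, 5): 3 passages
  (6, 0): 3 passages
  (8, 2): 3 passages
  (8, 6): 3 passages
  (9, 4): 3 passages
  (9, 8): 3 passages
Total junctions: 10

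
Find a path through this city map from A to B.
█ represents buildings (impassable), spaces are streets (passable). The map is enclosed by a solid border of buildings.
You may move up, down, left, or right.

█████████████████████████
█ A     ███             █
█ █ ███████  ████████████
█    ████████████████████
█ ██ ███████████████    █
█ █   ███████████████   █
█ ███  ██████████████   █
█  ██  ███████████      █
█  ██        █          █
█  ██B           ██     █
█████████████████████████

Finding the shortest path from A to B:
Movement: cardinal only
Path length: 11 steps
Directions: right → down → down → right → down → down → right → down → down → down → down

Solution:

█████████████████████████
█ A↓    ███             █
█ █↓███████  ████████████
█  ↳↓████████████████████
█ ██↓███████████████    █
█ █ ↳↓███████████████   █
█ ███↓ ██████████████   █
█  ██↓ ███████████      █
█  ██↓       █          █
█  ██B           ██     █
█████████████████████████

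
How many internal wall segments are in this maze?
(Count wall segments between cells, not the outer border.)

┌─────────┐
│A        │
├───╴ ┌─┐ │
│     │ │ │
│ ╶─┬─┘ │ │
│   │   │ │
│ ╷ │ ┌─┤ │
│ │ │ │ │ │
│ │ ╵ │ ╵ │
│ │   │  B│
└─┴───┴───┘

Counting internal wall segments:
Total internal walls: 16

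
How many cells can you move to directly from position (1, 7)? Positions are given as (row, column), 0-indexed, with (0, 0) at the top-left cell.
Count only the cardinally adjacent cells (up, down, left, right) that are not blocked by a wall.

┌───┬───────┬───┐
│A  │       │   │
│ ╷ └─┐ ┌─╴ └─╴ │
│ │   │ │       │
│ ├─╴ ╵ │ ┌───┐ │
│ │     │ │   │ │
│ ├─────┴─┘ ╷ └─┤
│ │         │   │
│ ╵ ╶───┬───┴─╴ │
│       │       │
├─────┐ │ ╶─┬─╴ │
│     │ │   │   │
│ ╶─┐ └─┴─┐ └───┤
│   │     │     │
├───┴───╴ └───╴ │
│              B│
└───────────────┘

Checking passable neighbors of (1, 7):
Neighbors: (0, 7), (2, 7), (1, 6)
Count: 3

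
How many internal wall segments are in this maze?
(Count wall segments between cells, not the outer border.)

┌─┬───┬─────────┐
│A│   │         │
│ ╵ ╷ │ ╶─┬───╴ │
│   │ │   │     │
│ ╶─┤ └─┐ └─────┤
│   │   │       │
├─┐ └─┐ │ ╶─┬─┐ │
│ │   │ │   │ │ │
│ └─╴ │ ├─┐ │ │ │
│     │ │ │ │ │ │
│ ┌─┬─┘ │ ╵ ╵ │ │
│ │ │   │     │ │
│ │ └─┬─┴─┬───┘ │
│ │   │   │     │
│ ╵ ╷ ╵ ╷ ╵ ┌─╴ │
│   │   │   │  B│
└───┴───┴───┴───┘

Counting internal wall segments:
Total internal walls: 49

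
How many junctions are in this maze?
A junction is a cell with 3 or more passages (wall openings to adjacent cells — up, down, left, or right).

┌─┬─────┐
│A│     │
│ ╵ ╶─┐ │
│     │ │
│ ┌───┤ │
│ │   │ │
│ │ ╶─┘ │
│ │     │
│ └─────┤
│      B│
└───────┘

Checking each cell for number of passages:

Junctions found (3+ passages):
  (1, 0): 3 passages
  (1, 1): 3 passages
Total junctions: 2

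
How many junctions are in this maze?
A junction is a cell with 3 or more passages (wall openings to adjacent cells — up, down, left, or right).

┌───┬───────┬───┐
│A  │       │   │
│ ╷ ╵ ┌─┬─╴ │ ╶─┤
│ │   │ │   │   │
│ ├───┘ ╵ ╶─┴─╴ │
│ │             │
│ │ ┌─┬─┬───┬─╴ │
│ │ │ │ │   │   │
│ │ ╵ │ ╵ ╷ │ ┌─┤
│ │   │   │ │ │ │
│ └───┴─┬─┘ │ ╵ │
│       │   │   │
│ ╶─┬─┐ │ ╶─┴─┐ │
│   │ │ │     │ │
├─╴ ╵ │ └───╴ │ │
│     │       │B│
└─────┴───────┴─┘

Checking each cell for number of passages:

Junctions found (3+ passages):
  (2, 3): 3 passages
  (2, 4): 3 passages
  (2, 7): 3 passages
  (5, 0): 3 passages
  (5, 7): 3 passages
  (7, 1): 3 passages
Total junctions: 6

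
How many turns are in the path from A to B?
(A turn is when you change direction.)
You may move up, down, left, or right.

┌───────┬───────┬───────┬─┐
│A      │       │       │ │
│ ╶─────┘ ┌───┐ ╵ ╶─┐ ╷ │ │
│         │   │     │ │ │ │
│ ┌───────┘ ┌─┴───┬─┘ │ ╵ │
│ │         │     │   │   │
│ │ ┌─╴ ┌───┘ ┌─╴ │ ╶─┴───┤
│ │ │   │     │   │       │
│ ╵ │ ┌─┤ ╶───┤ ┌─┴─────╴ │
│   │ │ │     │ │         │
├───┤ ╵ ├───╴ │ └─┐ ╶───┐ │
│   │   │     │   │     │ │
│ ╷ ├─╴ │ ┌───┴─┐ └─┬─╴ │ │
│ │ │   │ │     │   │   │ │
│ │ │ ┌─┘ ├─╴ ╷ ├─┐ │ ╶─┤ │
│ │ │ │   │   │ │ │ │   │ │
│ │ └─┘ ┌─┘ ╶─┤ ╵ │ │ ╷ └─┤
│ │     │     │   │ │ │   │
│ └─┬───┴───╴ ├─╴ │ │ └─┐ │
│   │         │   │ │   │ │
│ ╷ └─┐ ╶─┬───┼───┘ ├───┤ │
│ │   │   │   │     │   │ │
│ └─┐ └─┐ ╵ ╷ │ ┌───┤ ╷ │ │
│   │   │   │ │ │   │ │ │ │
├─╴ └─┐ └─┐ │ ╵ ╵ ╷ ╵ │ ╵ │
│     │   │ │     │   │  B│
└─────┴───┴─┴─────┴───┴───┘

Directions: down, right, right, right, right, up, right, right, right, down, right, up, right, right, down, down, left, down, right, right, right, down, left, left, left, down, right, right, down, left, down, right, down, right, down, down, down, down
Number of turns: 22

Solution:

┌───────┬───────┬───────┬─┐
│A      │↱ → → ↓│↱ → ↓  │ │
│ ╶─────┘ ┌───┐ ╵ ╶─┐ ╷ │ │
│↳ → → → ↑│   │↳ ↑  │↓│ │ │
│ ┌───────┘ ┌─┴───┬─┘ │ ╵ │
│ │         │     │↓ ↲│   │
│ │ ┌─╴ ┌───┘ ┌─╴ │ ╶─┴───┤
│ │ │   │     │   │↳ → → ↓│
│ ╵ │ ┌─┤ ╶───┤ ┌─┴─────╴ │
│   │ │ │     │ │  ↓ ← ← ↲│
├───┤ ╵ ├───╴ │ └─┐ ╶───┐ │
│   │   │     │   │↳ → ↓│ │
│ ╷ ├─╴ │ ┌───┴─┐ └─┬─╴ │ │
│ │ │   │ │     │   │↓ ↲│ │
│ │ │ ┌─┘ ├─╴ ╷ ├─┐ │ ╶─┤ │
│ │ │ │   │   │ │ │ │↳ ↓│ │
│ │ └─┘ ┌─┘ ╶─┤ ╵ │ │ ╷ └─┤
│ │     │     │   │ │ │↳ ↓│
│ └─┬───┴───╴ ├─╴ │ │ └─┐ │
│   │         │   │ │   │↓│
│ ╷ └─┐ ╶─┬───┼───┘ ├───┤ │
│ │   │   │   │     │   │↓│
│ └─┐ └─┐ ╵ ╷ │ ┌───┤ ╷ │ │
│   │   │   │ │ │   │ │ │↓│
├─╴ └─┐ └─┐ │ ╵ ╵ ╷ ╵ │ ╵ │
│     │   │ │     │   │  B│
└─────┴───┴─┴─────┴───┴───┘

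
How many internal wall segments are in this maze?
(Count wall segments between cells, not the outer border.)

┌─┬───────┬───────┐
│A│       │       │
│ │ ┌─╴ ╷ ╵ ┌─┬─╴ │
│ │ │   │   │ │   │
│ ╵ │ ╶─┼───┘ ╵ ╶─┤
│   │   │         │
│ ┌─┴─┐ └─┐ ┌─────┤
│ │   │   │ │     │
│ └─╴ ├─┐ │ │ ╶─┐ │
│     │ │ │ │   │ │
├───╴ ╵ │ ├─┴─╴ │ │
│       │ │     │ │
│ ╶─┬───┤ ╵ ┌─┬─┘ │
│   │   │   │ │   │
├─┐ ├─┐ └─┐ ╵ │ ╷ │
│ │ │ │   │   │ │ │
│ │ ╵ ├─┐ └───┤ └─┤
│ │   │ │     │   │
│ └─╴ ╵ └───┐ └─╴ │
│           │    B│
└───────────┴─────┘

Counting internal wall segments:
Total internal walls: 72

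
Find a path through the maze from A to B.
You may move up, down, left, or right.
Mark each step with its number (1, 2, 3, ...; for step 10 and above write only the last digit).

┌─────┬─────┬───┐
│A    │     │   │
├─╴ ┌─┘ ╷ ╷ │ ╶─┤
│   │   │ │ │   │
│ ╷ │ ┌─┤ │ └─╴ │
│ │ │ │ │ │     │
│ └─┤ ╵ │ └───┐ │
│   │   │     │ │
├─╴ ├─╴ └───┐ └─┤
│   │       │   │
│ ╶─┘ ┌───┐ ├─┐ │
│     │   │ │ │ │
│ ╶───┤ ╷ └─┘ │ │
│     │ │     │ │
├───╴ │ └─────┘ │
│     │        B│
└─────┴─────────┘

Finding the shortest path through the maze:
Path length: 30 steps
Directions: right → down → left → down → down → right → down → left → down → right → right → up → right → up → left → up → up → right → up → right → down → down → down → right → right → down → right → down → down → down

Solution:

┌─────┬─────┬───┐
│A 1  │9 0  │   │
├─╴ ┌─┘ ╷ ╷ │ ╶─┤
│3 2│7 8│1│ │   │
│ ╷ │ ┌─┤ │ └─╴ │
│4│ │6│ │2│     │
│ └─┤ ╵ │ └───┐ │
│5 6│5 4│3 4 5│ │
├─╴ ├─╴ └───┐ └─┤
│8 7│2 3    │6 7│
│ ╶─┘ ┌───┐ ├─┐ │
│9 0 1│   │ │ │8│
│ ╶───┤ ╷ └─┘ │ │
│     │ │     │9│
├───╴ │ └─────┘ │
│     │        B│
└─────┴─────────┘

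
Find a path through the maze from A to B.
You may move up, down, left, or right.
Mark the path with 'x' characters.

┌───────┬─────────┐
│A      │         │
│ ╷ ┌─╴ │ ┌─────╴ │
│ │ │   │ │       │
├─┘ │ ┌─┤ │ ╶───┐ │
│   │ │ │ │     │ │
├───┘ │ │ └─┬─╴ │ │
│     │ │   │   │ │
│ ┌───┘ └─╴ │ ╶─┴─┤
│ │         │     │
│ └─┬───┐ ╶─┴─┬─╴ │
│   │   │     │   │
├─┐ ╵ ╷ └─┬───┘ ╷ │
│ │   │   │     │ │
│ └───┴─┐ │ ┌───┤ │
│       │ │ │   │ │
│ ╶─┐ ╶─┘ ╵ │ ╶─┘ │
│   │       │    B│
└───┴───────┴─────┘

Finding the shortest path through the maze:
Path length: 30 steps
Directions: right → right → right → down → left → down → down → left → left → down → down → right → down → right → up → right → down → right → down → down → right → up → up → right → right → up → right → down → down → down

Solution:

┌───────┬─────────┐
│A x x x│         │
│ ╷ ┌─╴ │ ┌─────╴ │
│ │ │x x│ │       │
├─┘ │ ┌─┤ │ ╶───┐ │
│   │x│ │ │     │ │
├───┘ │ │ └─┬─╴ │ │
│x x x│ │   │   │ │
│ ┌───┘ └─╴ │ ╶─┴─┤
│x│         │     │
│ └─┬───┐ ╶─┴─┬─╴ │
│x x│x x│     │x x│
├─┐ ╵ ╷ └─┬───┘ ╷ │
│ │x x│x x│x x x│x│
│ └───┴─┐ │ ┌───┤ │
│       │x│x│   │x│
│ ╶─┐ ╶─┘ ╵ │ ╶─┘ │
│   │    x x│    B│
└───┴───────┴─────┘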